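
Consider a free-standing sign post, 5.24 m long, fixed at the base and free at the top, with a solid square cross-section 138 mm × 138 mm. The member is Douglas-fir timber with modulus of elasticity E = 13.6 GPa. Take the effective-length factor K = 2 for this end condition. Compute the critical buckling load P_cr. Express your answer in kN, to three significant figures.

P_cr ≈ 36.9 kN

I = a⁴/12 = 138⁴/12 = 3.022×10^7 mm⁴
I = 3.022×10^7 mm⁴ = 3.022×10^-5 m⁴
Effective length L_e = K·L = 2 × 5.24 = 10.48 m
P_cr = π²EI / L_e² = π² × 13.6×10⁹ × 3.022×10^-5 / 10.48² = 3.694×10^4 N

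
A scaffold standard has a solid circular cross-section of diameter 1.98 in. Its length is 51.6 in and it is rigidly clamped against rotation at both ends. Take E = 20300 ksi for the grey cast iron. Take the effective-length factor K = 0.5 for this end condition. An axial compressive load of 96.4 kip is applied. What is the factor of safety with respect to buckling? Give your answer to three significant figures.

I = πd⁴/64 = π×1.98⁴/64 = 0.7545 in⁴
Effective length L_e = K·L = 0.5 × 51.6 = 25.80 in
P_cr = π²EI / L_e² = π² × 20300×10³ × 0.7545 / 25.80² = 2.271×10^5 lb
Factor of safety n = P_cr / P = 227.08 / 96.4 = 2.36

n ≈ 2.36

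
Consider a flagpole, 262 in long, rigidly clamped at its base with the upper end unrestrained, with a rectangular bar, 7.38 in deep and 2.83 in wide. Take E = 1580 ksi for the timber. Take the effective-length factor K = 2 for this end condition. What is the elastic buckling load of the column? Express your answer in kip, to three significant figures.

P_cr ≈ 0.792 kip

Buckling occurs about the weak axis: I_min = h·b³/12 with b = 2.83 in (the shorter side).
I_min = 7.38×2.83³/12 = 13.94 in⁴
Effective length L_e = K·L = 2 × 262 = 524.0 in
P_cr = π²EI / L_e² = π² × 1580×10³ × 13.94 / 524.0² = 791.6 lb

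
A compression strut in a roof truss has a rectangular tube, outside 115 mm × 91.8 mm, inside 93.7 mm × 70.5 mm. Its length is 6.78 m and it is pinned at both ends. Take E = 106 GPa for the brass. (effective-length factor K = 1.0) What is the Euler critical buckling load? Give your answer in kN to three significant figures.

P_cr ≈ 106 kN

Weak-axis I_min = (h_o·b_o³ − h_i·b_i³)/12 with b_o = 91.8, b_i = 70.50 mm (shorter outer/inner sides).
I_min = (115×91.8³ − 93.70×70.50³)/12 = 4.678×10^6 mm⁴
I = 4.678×10^6 mm⁴ = 4.678×10^-6 m⁴
Effective length L_e = K·L = 1 × 6.78 = 6.780 m
P_cr = π²EI / L_e² = π² × 106×10⁹ × 4.678×10^-6 / 6.780² = 1.065×10^5 N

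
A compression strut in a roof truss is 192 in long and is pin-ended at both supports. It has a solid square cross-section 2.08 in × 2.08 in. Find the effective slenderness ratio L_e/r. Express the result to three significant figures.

λ ≈ 320

I = a⁴/12 = 2.08⁴/12 = 1.560 in⁴
A = 4.326 in²;  r_min = √(I/A) = √(1.560/4.326) = 0.6004 in
L_e = K·L = 1 × 192 = 192.0 in
λ = L_e / r_min = 192.00 / 0.6004 = 320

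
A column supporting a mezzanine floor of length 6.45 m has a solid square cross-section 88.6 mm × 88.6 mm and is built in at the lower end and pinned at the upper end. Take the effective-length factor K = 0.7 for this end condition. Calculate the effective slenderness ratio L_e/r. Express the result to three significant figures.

I = a⁴/12 = 88.6⁴/12 = 5.135×10^6 mm⁴
A = 7.850×10^3 mm²;  r_min = √(I/A) = √(5.135×10^6/7.850×10^3) = 25.58 mm
L_e = K·L = 0.7 × 6.45 m = 4.515 m = 4515.0 mm
λ = L_e / r_min = 4515.0 / 25.58 = 177

λ ≈ 177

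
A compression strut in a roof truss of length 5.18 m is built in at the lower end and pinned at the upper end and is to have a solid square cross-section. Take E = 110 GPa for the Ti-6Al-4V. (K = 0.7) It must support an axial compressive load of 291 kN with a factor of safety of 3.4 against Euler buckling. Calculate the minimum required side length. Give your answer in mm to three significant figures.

a ≈ 110 mm

Required P_cr = n·P = 3.4 × 291 = 989.4 kN
L_e = K·L = 0.7 × 5.18 = 3.626 m
Required I = P_cr·L_e²/(π²E) = 9.894×10^5 × 3.626² / (π² × 1.10×10^11) = 1.198×10^-5 m⁴
I_req = 1.198×10^7 mm⁴
Solid square: I = a⁴/12  ⇒  a = (12I)^(1/4) = (12×1.198×10^7)^(1/4) = 110 mm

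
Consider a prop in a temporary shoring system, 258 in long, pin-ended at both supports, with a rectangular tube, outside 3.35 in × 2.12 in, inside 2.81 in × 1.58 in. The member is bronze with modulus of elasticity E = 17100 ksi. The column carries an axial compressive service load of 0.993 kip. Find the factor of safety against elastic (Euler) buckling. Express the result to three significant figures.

Weak-axis I_min = (h_o·b_o³ − h_i·b_i³)/12 with b_o = 2.12, b_i = 1.580 in (shorter outer/inner sides).
I_min = (3.35×2.12³ − 2.810×1.580³)/12 = 1.736 in⁴
Effective length L_e = K·L = 1 × 258 = 258.0 in
P_cr = π²EI / L_e² = π² × 17100×10³ × 1.736 / 258.0² = 4.402×10^3 lb
Factor of safety n = P_cr / P = 4.4023 / 0.993 = 4.43

n ≈ 4.43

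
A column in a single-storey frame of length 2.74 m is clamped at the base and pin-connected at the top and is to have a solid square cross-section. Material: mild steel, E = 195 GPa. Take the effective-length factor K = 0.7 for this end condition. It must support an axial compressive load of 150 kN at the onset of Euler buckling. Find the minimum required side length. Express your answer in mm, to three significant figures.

L_e = K·L = 0.7 × 2.74 = 1.918 m
Required I = P_cr·L_e²/(π²E) = 1.500×10^5 × 1.918² / (π² × 1.95×10^11) = 2.867×10^-7 m⁴
I_req = 2.867×10^5 mm⁴
Solid square: I = a⁴/12  ⇒  a = (12I)^(1/4) = (12×2.867×10^5)^(1/4) = 43.1 mm

a ≈ 43.1 mm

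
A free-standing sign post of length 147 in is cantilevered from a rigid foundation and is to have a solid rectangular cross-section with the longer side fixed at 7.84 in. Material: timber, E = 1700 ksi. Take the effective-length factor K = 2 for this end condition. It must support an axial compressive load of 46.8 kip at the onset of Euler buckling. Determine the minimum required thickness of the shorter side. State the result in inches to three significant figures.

L_e = K·L = 2 × 147 = 294.0 in
Required I = P_cr·L_e²/(π²E) = 4.680×10^4 × 294.0² / (π² × 1.70×10^6) = 241.1 in⁴
Rectangle, weak axis: I_min = h·b³/12 with h = 7.84 in fixed  ⇒  b = (12I/h)^(1/3) = 7.17 in

b ≈ 7.17 in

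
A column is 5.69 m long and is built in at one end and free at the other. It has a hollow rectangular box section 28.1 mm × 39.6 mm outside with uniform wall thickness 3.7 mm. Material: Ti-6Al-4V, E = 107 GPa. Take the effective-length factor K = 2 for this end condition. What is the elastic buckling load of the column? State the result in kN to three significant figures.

Inner dimensions: h_i = 39.6 − 2×3.7 = 32.20 mm, b_i = 28.1 − 2×3.7 = 20.70 mm
Weak-axis I_min = (h_o·b_o³ − h_i·b_i³)/12 with b_o = 28.1, b_i = 20.70 mm (shorter outer/inner sides).
I_min = (39.6×28.1³ − 32.20×20.70³)/12 = 4.942×10^4 mm⁴
I = 4.942×10^4 mm⁴ = 4.942×10^-8 m⁴
Effective length L_e = K·L = 2 × 5.69 = 11.38 m
P_cr = π²EI / L_e² = π² × 107×10⁹ × 4.942×10^-8 / 11.38² = 403.0 N

P_cr ≈ 0.403 kN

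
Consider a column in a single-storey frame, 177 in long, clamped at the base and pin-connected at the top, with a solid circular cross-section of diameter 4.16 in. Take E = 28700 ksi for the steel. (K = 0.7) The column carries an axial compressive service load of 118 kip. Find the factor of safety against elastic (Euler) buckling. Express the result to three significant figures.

I = πd⁴/64 = π×4.16⁴/64 = 14.70 in⁴
Effective length L_e = K·L = 0.7 × 177 = 123.9 in
P_cr = π²EI / L_e² = π² × 28700×10³ × 14.70 / 123.9² = 2.713×10^5 lb
Factor of safety n = P_cr / P = 271.26 / 118 = 2.30

n ≈ 2.30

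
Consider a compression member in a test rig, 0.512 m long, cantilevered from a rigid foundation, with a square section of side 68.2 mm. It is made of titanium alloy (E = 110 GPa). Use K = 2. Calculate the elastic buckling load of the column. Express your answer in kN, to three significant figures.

P_cr ≈ 1870 kN

I = a⁴/12 = 68.2⁴/12 = 1.803×10^6 mm⁴
I = 1.803×10^6 mm⁴ = 1.803×10^-6 m⁴
Effective length L_e = K·L = 2 × 0.512 = 1.024 m
P_cr = π²EI / L_e² = π² × 110×10⁹ × 1.803×10^-6 / 1.024² = 1.867×10^6 N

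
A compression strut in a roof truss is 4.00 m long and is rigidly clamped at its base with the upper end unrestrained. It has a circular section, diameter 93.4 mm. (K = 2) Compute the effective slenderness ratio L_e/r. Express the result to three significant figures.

I = πd⁴/64 = π×93.4⁴/64 = 3.736×10^6 mm⁴
A = 6.851×10^3 mm²;  r_min = √(I/A) = √(3.736×10^6/6.851×10^3) = 23.35 mm
L_e = K·L = 2 × 4.00 m = 8.000 m = 8000.0 mm
λ = L_e / r_min = 8000.0 / 23.35 = 343

λ ≈ 343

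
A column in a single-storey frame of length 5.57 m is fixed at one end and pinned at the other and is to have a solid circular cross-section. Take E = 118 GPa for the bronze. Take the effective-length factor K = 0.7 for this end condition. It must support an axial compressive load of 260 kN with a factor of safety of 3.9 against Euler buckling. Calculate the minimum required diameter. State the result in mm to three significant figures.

Required P_cr = n·P = 3.9 × 260 = 1014 kN
L_e = K·L = 0.7 × 5.57 = 3.899 m
Required I = P_cr·L_e²/(π²E) = 1.014×10^6 × 3.899² / (π² × 1.18×10^11) = 1.324×10^-5 m⁴
I_req = 1.324×10^7 mm⁴
Solid circle: I = πd⁴/64  ⇒  d = (64I/π)^(1/4) = (64×1.324×10^7/π)^(1/4) = 128 mm

d ≈ 128 mm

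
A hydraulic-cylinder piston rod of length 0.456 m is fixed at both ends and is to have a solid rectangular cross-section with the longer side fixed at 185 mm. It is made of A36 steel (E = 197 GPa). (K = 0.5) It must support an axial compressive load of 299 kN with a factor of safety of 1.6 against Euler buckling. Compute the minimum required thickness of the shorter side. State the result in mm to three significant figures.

Required P_cr = n·P = 1.6 × 299 = 478.4 kN
L_e = K·L = 0.5 × 0.456 = 0.2280 m
Required I = P_cr·L_e²/(π²E) = 4.784×10^5 × 0.2280² / (π² × 1.97×10^11) = 1.279×10^-8 m⁴
I_req = 1.279×10^4 mm⁴
Rectangle, weak axis: I_min = h·b³/12 with h = 185 mm fixed  ⇒  b = (12I/h)^(1/3) = 9.40 mm

b ≈ 9.40 mm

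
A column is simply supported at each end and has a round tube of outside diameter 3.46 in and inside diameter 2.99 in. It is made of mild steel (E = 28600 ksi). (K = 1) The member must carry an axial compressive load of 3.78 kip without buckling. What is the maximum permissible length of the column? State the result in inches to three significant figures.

L_max ≈ 482 in

d_o = 3.46 in, d_i = 2.99 in
I = π(d_o⁴ − d_i⁴)/64 = π(3.46⁴ − 2.990⁴)/64 = 3.112 in⁴
At the buckling limit P_cr = P = 3.780×10^3 lb
From P_cr = π²EI/(K·L)²:  L = (1/K)·√(π²EI/P_cr) = (1/1)·√(π²×2.86×10^7×3.112/3.780×10^3)
L = 482 in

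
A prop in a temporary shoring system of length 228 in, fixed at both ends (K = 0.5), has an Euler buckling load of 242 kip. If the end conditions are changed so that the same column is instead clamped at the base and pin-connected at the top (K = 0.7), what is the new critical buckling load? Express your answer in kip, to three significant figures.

P_cr ≈ 123 kip

P_cr ∝ 1/K², so P_cr,new = P_cr,old × (K_old/K_new)² = 242 × (0.5/0.7)²
= 242 × 0.5102 = 123 kip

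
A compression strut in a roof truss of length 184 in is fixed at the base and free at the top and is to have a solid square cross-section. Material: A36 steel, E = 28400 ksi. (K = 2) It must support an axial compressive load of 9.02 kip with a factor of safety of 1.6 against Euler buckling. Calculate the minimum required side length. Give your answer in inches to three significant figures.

Required P_cr = n·P = 1.6 × 9.02 = 14.43 kip
L_e = K·L = 2 × 184 = 368.0 in
Required I = P_cr·L_e²/(π²E) = 1.443×10^4 × 368.0² / (π² × 2.84×10^7) = 6.973 in⁴
Solid square: I = a⁴/12  ⇒  a = (12I)^(1/4) = (12×6.973)^(1/4) = 3.02 in

a ≈ 3.02 in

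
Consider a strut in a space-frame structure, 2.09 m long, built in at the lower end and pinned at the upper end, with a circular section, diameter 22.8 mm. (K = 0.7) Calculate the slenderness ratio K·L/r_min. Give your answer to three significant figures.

For a solid circle r = d/4 = 22.8/4 = 5.700 mm
L_e = K·L = 0.7 × 2.09 m = 1.463 m = 1463.0 mm
λ = L_e / r_min = 1463.0 / 5.700 = 257

λ ≈ 257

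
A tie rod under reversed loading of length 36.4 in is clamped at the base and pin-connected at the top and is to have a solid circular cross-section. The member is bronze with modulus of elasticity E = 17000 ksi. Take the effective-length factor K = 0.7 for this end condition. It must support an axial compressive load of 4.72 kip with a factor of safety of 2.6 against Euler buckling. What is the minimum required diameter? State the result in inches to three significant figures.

Required P_cr = n·P = 2.6 × 4.72 = 12.27 kip
L_e = K·L = 0.7 × 36.4 = 25.48 in
Required I = P_cr·L_e²/(π²E) = 1.227×10^4 × 25.48² / (π² × 1.70×10^7) = 4.749×10^-2 in⁴
Solid circle: I = πd⁴/64  ⇒  d = (64I/π)^(1/4) = (64×4.749×10^-2/π)^(1/4) = 0.992 in

d ≈ 0.992 in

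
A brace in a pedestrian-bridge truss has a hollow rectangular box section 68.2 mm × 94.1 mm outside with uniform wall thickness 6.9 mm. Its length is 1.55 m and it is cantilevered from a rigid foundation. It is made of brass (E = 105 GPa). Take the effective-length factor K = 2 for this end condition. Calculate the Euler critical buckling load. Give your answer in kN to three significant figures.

P_cr ≈ 152 kN

Inner dimensions: h_i = 94.1 − 2×6.9 = 80.30 mm, b_i = 68.2 − 2×6.9 = 54.40 mm
Weak-axis I_min = (h_o·b_o³ − h_i·b_i³)/12 with b_o = 68.2, b_i = 54.40 mm (shorter outer/inner sides).
I_min = (94.1×68.2³ − 80.30×54.40³)/12 = 1.410×10^6 mm⁴
I = 1.410×10^6 mm⁴ = 1.410×10^-6 m⁴
Effective length L_e = K·L = 2 × 1.55 = 3.100 m
P_cr = π²EI / L_e² = π² × 105×10⁹ × 1.410×10^-6 / 3.100² = 1.521×10^5 N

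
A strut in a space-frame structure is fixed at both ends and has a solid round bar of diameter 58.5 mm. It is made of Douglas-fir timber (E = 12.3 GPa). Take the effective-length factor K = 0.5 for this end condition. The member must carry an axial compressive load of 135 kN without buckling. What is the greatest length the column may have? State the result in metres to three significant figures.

L_max ≈ 1.44 m

I = πd⁴/64 = π×58.5⁴/64 = 5.749×10^5 mm⁴
I = 5.749×10^-7 m⁴
At the buckling limit P_cr = P = 1.350×10^5 N
From P_cr = π²EI/(K·L)²:  L = (1/K)·√(π²EI/P_cr) = (1/0.5)·√(π²×1.23×10^10×5.749×10^-7/1.350×10^5)
L = 1.44 m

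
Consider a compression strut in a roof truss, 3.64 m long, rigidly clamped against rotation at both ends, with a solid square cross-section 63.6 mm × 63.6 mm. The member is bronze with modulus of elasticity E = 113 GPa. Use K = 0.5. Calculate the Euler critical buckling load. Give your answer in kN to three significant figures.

P_cr ≈ 459 kN

I = a⁴/12 = 63.6⁴/12 = 1.363×10^6 mm⁴
I = 1.363×10^6 mm⁴ = 1.363×10^-6 m⁴
Effective length L_e = K·L = 0.5 × 3.64 = 1.820 m
P_cr = π²EI / L_e² = π² × 113×10⁹ × 1.363×10^-6 / 1.820² = 4.591×10^5 N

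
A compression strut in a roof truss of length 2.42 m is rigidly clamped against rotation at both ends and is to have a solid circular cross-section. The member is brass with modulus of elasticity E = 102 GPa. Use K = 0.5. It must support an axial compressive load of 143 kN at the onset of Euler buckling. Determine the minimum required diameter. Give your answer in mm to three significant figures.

L_e = K·L = 0.5 × 2.42 = 1.210 m
Required I = P_cr·L_e²/(π²E) = 1.430×10^5 × 1.210² / (π² × 1.02×10^11) = 2.080×10^-7 m⁴
I_req = 2.080×10^5 mm⁴
Solid circle: I = πd⁴/64  ⇒  d = (64I/π)^(1/4) = (64×2.080×10^5/π)^(1/4) = 45.4 mm

d ≈ 45.4 mm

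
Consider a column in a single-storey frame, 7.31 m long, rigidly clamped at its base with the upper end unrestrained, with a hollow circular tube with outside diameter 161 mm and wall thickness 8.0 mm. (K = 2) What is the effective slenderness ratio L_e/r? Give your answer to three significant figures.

λ ≈ 270

Inner diameter d_i = 161 − 2×8.0 = 145.0 mm
I = π(d_o⁴ − d_i⁴)/64 = π(161⁴ − 145.0⁴)/64 = 1.128×10^7 mm⁴
A = 3.845×10^3 mm²;  r_min = √(I/A) = √(1.128×10^7/3.845×10^3) = 54.17 mm
L_e = K·L = 2 × 7.31 m = 14.62 m = 14620 mm
λ = L_e / r_min = 14620 / 54.17 = 270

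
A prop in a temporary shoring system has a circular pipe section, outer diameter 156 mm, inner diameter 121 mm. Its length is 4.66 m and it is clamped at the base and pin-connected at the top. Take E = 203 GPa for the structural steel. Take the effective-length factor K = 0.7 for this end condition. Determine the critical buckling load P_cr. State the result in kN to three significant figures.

d_o = 156 mm, d_i = 121 mm
I = π(d_o⁴ − d_i⁴)/64 = π(156⁴ − 121.0⁴)/64 = 1.855×10^7 mm⁴
I = 1.855×10^7 mm⁴ = 1.855×10^-5 m⁴
Effective length L_e = K·L = 0.7 × 4.66 = 3.262 m
P_cr = π²EI / L_e² = π² × 203×10⁹ × 1.855×10^-5 / 3.262² = 3.493×10^6 N

P_cr ≈ 3490 kN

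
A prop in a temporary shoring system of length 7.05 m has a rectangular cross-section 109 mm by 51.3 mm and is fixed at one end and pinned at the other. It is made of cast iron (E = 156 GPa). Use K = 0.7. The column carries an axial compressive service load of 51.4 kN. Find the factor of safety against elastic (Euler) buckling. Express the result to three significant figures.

Buckling occurs about the weak axis: I_min = h·b³/12 with b = 51.3 mm (the shorter side).
I_min = 109×51.3³/12 = 1.226×10^6 mm⁴
I = 1.226×10^6 mm⁴ = 1.226×10^-6 m⁴
Effective length L_e = K·L = 0.7 × 7.05 = 4.935 m
P_cr = π²EI / L_e² = π² × 156×10⁹ × 1.226×10^-6 / 4.935² = 7.753×10^4 N
Factor of safety n = P_cr / P = 77.526 / 51.4 = 1.51

n ≈ 1.51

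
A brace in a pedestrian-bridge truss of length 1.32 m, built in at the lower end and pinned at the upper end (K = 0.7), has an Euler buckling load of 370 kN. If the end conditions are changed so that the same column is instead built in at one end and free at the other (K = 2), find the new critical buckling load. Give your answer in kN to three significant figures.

P_cr ∝ 1/K², so P_cr,new = P_cr,old × (K_old/K_new)² = 370 × (0.7/2)²
= 370 × 0.1225 = 45.3 kN

P_cr ≈ 45.3 kN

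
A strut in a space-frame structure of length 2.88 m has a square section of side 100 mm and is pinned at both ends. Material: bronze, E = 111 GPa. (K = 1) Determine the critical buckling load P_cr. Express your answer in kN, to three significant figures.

I = a⁴/12 = 100⁴/12 = 8.333×10^6 mm⁴
I = 8.333×10^6 mm⁴ = 8.333×10^-6 m⁴
Effective length L_e = K·L = 1 × 2.88 = 2.880 m
P_cr = π²EI / L_e² = π² × 111×10⁹ × 8.333×10^-6 / 2.880² = 1.101×10^6 N

P_cr ≈ 1100 kN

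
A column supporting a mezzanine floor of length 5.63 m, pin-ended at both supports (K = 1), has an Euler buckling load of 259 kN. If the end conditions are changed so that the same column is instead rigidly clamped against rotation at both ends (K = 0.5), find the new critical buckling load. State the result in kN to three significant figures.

P_cr ∝ 1/K², so P_cr,new = P_cr,old × (K_old/K_new)² = 259 × (1/0.5)²
= 259 × 4.000 = 1040 kN

P_cr ≈ 1040 kN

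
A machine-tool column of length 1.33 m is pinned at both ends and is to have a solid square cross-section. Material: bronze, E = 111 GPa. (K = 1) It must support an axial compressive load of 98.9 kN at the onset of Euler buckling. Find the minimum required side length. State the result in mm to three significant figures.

L_e = K·L = 1 × 1.33 = 1.330 m
Required I = P_cr·L_e²/(π²E) = 9.890×10^4 × 1.330² / (π² × 1.11×10^11) = 1.597×10^-7 m⁴
I_req = 1.597×10^5 mm⁴
Solid square: I = a⁴/12  ⇒  a = (12I)^(1/4) = (12×1.597×10^5)^(1/4) = 37.2 mm

a ≈ 37.2 mm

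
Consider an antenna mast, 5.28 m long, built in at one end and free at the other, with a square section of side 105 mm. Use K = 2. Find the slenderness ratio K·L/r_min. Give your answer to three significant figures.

I = a⁴/12 = 105⁴/12 = 1.013×10^7 mm⁴
A = 1.103×10^4 mm²;  r_min = √(I/A) = √(1.013×10^7/1.103×10^4) = 30.31 mm
L_e = K·L = 2 × 5.28 m = 10.56 m = 10560 mm
λ = L_e / r_min = 10560 / 30.31 = 348

λ ≈ 348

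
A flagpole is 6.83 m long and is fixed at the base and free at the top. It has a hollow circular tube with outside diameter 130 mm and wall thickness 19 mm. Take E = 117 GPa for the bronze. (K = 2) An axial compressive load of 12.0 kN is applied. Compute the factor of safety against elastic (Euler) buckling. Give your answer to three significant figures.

Inner diameter d_i = 130 − 2×19 = 92.00 mm
I = π(d_o⁴ − d_i⁴)/64 = π(130⁴ − 92.00⁴)/64 = 1.050×10^7 mm⁴
I = 1.050×10^7 mm⁴ = 1.050×10^-5 m⁴
Effective length L_e = K·L = 2 × 6.83 = 13.66 m
P_cr = π²EI / L_e² = π² × 117×10⁹ × 1.050×10^-5 / 13.66² = 6.500×10^4 N
Factor of safety n = P_cr / P = 64.999 / 12.0 = 5.42

n ≈ 5.42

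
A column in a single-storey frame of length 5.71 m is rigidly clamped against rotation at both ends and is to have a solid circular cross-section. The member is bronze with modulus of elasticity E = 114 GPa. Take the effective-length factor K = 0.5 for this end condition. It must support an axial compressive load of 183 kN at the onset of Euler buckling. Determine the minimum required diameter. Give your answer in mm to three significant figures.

d ≈ 72.1 mm

L_e = K·L = 0.5 × 5.71 = 2.855 m
Required I = P_cr·L_e²/(π²E) = 1.830×10^5 × 2.855² / (π² × 1.14×10^11) = 1.326×10^-6 m⁴
I_req = 1.326×10^6 mm⁴
Solid circle: I = πd⁴/64  ⇒  d = (64I/π)^(1/4) = (64×1.326×10^6/π)^(1/4) = 72.1 mm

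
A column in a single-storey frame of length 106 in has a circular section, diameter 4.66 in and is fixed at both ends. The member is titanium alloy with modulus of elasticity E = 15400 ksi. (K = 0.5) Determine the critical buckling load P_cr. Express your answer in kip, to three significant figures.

P_cr ≈ 1250 kip

I = πd⁴/64 = π×4.66⁴/64 = 23.15 in⁴
Effective length L_e = K·L = 0.5 × 106 = 53.00 in
P_cr = π²EI / L_e² = π² × 15400×10³ × 23.15 / 53.00² = 1.253×10^6 lb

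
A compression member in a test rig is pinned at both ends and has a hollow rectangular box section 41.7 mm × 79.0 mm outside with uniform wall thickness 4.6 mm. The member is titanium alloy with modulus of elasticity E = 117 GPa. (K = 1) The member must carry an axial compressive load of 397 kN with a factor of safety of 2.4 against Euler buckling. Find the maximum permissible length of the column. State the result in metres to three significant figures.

Inner dimensions: h_i = 79.0 − 2×4.6 = 69.80 mm, b_i = 41.7 − 2×4.6 = 32.50 mm
Weak-axis I_min = (h_o·b_o³ − h_i·b_i³)/12 with b_o = 41.7, b_i = 32.50 mm (shorter outer/inner sides).
I_min = (79.0×41.7³ − 69.80×32.50³)/12 = 2.777×10^5 mm⁴
I = 2.777×10^-7 m⁴
Required critical load P_cr = n·P = 2.4 × 397 = 952.8 kN = 9.528×10^5 N
From P_cr = π²EI/(K·L)²:  L = (1/K)·√(π²EI/P_cr) = (1/1)·√(π²×1.17×10^11×2.777×10^-7/9.528×10^5)
L = 0.580 m

L_max ≈ 0.580 m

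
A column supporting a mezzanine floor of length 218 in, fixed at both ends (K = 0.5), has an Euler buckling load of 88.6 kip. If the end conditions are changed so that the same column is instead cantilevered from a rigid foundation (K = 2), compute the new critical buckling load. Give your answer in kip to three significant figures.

P_cr ∝ 1/K², so P_cr,new = P_cr,old × (K_old/K_new)² = 88.6 × (0.5/2)²
= 88.6 × 0.06250 = 5.54 kip

P_cr ≈ 5.54 kip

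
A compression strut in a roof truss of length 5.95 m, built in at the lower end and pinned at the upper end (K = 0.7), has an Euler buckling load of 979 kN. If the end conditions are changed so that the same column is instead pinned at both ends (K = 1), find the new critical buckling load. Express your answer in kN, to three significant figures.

P_cr ∝ 1/K², so P_cr,new = P_cr,old × (K_old/K_new)² = 979 × (0.7/1)²
= 979 × 0.4900 = 480 kN

P_cr ≈ 480 kN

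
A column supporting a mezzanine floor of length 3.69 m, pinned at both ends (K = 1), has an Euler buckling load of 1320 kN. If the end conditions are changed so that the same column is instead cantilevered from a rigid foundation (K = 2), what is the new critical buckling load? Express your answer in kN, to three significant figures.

P_cr ∝ 1/K², so P_cr,new = P_cr,old × (K_old/K_new)² = 1320 × (1/2)²
= 1320 × 0.2500 = 330 kN

P_cr ≈ 330 kN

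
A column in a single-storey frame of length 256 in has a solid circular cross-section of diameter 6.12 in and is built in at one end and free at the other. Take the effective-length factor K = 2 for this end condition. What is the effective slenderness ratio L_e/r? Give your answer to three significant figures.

λ ≈ 335

For a solid circle r = d/4 = 6.12/4 = 1.530 in
L_e = K·L = 2 × 256 = 512.0 in
λ = L_e / r_min = 512.00 / 1.530 = 335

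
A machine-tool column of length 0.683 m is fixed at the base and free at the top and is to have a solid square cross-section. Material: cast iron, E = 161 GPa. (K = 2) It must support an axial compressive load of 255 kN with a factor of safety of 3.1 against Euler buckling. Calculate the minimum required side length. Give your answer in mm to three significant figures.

a ≈ 57.8 mm

Required P_cr = n·P = 3.1 × 255 = 790.5 kN
L_e = K·L = 2 × 0.683 = 1.366 m
Required I = P_cr·L_e²/(π²E) = 7.905×10^5 × 1.366² / (π² × 1.61×10^11) = 9.283×10^-7 m⁴
I_req = 9.283×10^5 mm⁴
Solid square: I = a⁴/12  ⇒  a = (12I)^(1/4) = (12×9.283×10^5)^(1/4) = 57.8 mm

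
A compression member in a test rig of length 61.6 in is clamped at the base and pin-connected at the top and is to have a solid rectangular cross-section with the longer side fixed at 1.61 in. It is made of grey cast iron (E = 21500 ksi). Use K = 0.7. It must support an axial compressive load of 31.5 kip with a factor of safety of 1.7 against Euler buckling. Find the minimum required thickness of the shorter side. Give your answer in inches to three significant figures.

Required P_cr = n·P = 1.7 × 31.5 = 53.55 kip
L_e = K·L = 0.7 × 61.6 = 43.12 in
Required I = P_cr·L_e²/(π²E) = 5.355×10^4 × 43.12² / (π² × 2.15×10^7) = 0.4692 in⁴
Rectangle, weak axis: I_min = h·b³/12 with h = 1.61 in fixed  ⇒  b = (12I/h)^(1/3) = 1.52 in

b ≈ 1.52 in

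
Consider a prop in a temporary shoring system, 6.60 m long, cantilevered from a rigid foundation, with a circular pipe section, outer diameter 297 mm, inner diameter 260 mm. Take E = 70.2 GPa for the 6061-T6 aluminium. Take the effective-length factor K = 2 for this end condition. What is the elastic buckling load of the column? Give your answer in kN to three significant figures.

d_o = 297 mm, d_i = 260 mm
I = π(d_o⁴ − d_i⁴)/64 = π(297⁴ − 260.0⁴)/64 = 1.576×10^8 mm⁴
I = 1.576×10^8 mm⁴ = 1.576×10^-4 m⁴
Effective length L_e = K·L = 2 × 6.60 = 13.20 m
P_cr = π²EI / L_e² = π² × 70.2×10⁹ × 1.576×10^-4 / 13.20² = 6.268×10^5 N

P_cr ≈ 627 kN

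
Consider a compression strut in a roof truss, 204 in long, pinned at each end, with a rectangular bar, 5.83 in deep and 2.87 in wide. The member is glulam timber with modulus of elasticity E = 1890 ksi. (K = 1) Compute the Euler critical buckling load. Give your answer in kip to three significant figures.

P_cr ≈ 5.15 kip

Buckling occurs about the weak axis: I_min = h·b³/12 with b = 2.87 in (the shorter side).
I_min = 5.83×2.87³/12 = 11.49 in⁴
Effective length L_e = K·L = 1 × 204 = 204.0 in
P_cr = π²EI / L_e² = π² × 1890×10³ × 11.49 / 204.0² = 5.148×10^3 lb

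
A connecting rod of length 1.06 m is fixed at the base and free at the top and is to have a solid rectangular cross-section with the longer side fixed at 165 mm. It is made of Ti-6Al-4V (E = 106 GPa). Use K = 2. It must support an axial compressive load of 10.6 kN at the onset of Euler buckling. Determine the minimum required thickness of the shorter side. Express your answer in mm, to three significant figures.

b ≈ 14.9 mm

L_e = K·L = 2 × 1.06 = 2.120 m
Required I = P_cr·L_e²/(π²E) = 1.060×10^4 × 2.120² / (π² × 1.06×10^11) = 4.554×10^-8 m⁴
I_req = 4.554×10^4 mm⁴
Rectangle, weak axis: I_min = h·b³/12 with h = 165 mm fixed  ⇒  b = (12I/h)^(1/3) = 14.9 mm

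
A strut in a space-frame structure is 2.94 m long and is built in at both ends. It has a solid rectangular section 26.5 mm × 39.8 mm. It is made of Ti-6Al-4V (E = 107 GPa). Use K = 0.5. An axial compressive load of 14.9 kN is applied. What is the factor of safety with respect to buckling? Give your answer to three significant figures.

Buckling occurs about the weak axis: I_min = h·b³/12 with b = 26.5 mm (the shorter side).
I_min = 39.8×26.5³/12 = 6.172×10^4 mm⁴
I = 6.172×10^4 mm⁴ = 6.172×10^-8 m⁴
Effective length L_e = K·L = 0.5 × 2.94 = 1.470 m
P_cr = π²EI / L_e² = π² × 107×10⁹ × 6.172×10^-8 / 1.470² = 3.016×10^4 N
Factor of safety n = P_cr / P = 30.164 / 14.9 = 2.02

n ≈ 2.02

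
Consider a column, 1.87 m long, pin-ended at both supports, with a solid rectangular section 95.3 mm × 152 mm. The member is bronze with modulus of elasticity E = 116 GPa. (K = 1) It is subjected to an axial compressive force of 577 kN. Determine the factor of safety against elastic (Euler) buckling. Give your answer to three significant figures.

Buckling occurs about the weak axis: I_min = h·b³/12 with b = 95.3 mm (the shorter side).
I_min = 152×95.3³/12 = 1.096×10^7 mm⁴
I = 1.096×10^7 mm⁴ = 1.096×10^-5 m⁴
Effective length L_e = K·L = 1 × 1.87 = 1.870 m
P_cr = π²EI / L_e² = π² × 116×10⁹ × 1.096×10^-5 / 1.870² = 3.589×10^6 N
Factor of safety n = P_cr / P = 3589.3 / 577 = 6.22

n ≈ 6.22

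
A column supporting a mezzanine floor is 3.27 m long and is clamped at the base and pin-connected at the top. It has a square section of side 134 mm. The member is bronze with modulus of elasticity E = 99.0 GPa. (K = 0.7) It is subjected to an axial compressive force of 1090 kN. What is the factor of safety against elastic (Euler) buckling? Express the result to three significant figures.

n ≈ 4.60

I = a⁴/12 = 134⁴/12 = 2.687×10^7 mm⁴
I = 2.687×10^7 mm⁴ = 2.687×10^-5 m⁴
Effective length L_e = K·L = 0.7 × 3.27 = 2.289 m
P_cr = π²EI / L_e² = π² × 99.0×10⁹ × 2.687×10^-5 / 2.289² = 5.011×10^6 N
Factor of safety n = P_cr / P = 5010.5 / 1090 = 4.60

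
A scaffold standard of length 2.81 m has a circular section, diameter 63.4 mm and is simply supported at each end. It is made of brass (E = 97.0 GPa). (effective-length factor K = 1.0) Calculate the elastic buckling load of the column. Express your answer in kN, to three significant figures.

I = πd⁴/64 = π×63.4⁴/64 = 7.931×10^5 mm⁴
I = 7.931×10^5 mm⁴ = 7.931×10^-7 m⁴
Effective length L_e = K·L = 1 × 2.81 = 2.810 m
P_cr = π²EI / L_e² = π² × 97.0×10⁹ × 7.931×10^-7 / 2.810² = 9.616×10^4 N

P_cr ≈ 96.2 kN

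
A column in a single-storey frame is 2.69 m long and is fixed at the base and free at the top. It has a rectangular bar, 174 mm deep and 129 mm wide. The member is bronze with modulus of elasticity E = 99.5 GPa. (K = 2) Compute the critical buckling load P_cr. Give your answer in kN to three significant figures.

Buckling occurs about the weak axis: I_min = h·b³/12 with b = 129 mm (the shorter side).
I_min = 174×129³/12 = 3.113×10^7 mm⁴
I = 3.113×10^7 mm⁴ = 3.113×10^-5 m⁴
Effective length L_e = K·L = 2 × 2.69 = 5.380 m
P_cr = π²EI / L_e² = π² × 99.5×10⁹ × 3.113×10^-5 / 5.380² = 1.056×10^6 N

P_cr ≈ 1060 kN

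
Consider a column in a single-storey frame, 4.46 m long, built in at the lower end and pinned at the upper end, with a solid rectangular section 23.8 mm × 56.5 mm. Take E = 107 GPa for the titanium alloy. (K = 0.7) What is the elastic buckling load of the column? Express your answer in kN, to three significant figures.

P_cr ≈ 6.88 kN

Buckling occurs about the weak axis: I_min = h·b³/12 with b = 23.8 mm (the shorter side).
I_min = 56.5×23.8³/12 = 6.347×10^4 mm⁴
I = 6.347×10^4 mm⁴ = 6.347×10^-8 m⁴
Effective length L_e = K·L = 0.7 × 4.46 = 3.122 m
P_cr = π²EI / L_e² = π² × 107×10⁹ × 6.347×10^-8 / 3.122² = 6.877×10^3 N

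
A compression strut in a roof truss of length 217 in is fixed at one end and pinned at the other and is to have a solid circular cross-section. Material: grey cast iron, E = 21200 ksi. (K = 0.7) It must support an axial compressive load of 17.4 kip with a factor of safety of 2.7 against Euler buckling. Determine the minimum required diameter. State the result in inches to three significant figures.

d ≈ 3.21 in

Required P_cr = n·P = 2.7 × 17.4 = 46.98 kip
L_e = K·L = 0.7 × 217 = 151.9 in
Required I = P_cr·L_e²/(π²E) = 4.698×10^4 × 151.9² / (π² × 2.12×10^7) = 5.181 in⁴
Solid circle: I = πd⁴/64  ⇒  d = (64I/π)^(1/4) = (64×5.181/π)^(1/4) = 3.21 in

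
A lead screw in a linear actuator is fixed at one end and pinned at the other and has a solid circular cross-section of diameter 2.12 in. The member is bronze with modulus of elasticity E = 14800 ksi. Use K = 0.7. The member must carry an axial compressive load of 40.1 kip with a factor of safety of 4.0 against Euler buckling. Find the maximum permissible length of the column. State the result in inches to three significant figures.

I = πd⁴/64 = π×2.12⁴/64 = 0.9915 in⁴
Required critical load P_cr = n·P = 4.0 × 40.1 = 160.4 kip = 1.604×10^5 lb
From P_cr = π²EI/(K·L)²:  L = (1/K)·√(π²EI/P_cr) = (1/0.7)·√(π²×1.48×10^7×0.9915/1.604×10^5)
L = 42.9 in

L_max ≈ 42.9 in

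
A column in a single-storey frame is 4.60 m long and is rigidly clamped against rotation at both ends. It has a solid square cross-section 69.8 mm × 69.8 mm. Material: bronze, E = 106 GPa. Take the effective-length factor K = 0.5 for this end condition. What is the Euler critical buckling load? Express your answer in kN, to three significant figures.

P_cr ≈ 391 kN

I = a⁴/12 = 69.8⁴/12 = 1.978×10^6 mm⁴
I = 1.978×10^6 mm⁴ = 1.978×10^-6 m⁴
Effective length L_e = K·L = 0.5 × 4.60 = 2.300 m
P_cr = π²EI / L_e² = π² × 106×10⁹ × 1.978×10^-6 / 2.300² = 3.912×10^5 N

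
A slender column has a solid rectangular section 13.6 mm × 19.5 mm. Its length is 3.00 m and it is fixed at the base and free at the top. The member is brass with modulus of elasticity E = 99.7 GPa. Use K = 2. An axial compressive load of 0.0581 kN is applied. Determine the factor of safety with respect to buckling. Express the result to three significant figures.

n ≈ 1.92

Buckling occurs about the weak axis: I_min = h·b³/12 with b = 13.6 mm (the shorter side).
I_min = 19.5×13.6³/12 = 4.088×10^3 mm⁴
I = 4.088×10^3 mm⁴ = 4.088×10^-9 m⁴
Effective length L_e = K·L = 2 × 3.00 = 6.000 m
P_cr = π²EI / L_e² = π² × 99.7×10⁹ × 4.088×10^-9 / 6.000² = 111.7 N
Factor of safety n = P_cr / P = 0.11173 / 0.0581 = 1.92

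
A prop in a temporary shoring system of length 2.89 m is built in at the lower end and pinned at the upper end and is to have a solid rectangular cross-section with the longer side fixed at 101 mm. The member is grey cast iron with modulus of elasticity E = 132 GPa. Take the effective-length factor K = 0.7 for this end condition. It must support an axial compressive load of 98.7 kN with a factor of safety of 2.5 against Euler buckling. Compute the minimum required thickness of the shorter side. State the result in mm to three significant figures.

b ≈ 45.2 mm

Required P_cr = n·P = 2.5 × 98.7 = 246.8 kN
L_e = K·L = 0.7 × 2.89 = 2.023 m
Required I = P_cr·L_e²/(π²E) = 2.467×10^5 × 2.023² / (π² × 1.32×10^11) = 7.751×10^-7 m⁴
I_req = 7.751×10^5 mm⁴
Rectangle, weak axis: I_min = h·b³/12 with h = 101 mm fixed  ⇒  b = (12I/h)^(1/3) = 45.2 mm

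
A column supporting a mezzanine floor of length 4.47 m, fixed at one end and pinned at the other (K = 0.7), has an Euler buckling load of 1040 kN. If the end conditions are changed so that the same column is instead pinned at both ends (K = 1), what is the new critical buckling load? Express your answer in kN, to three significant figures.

P_cr ∝ 1/K², so P_cr,new = P_cr,old × (K_old/K_new)² = 1040 × (0.7/1)²
= 1040 × 0.4900 = 510 kN

P_cr ≈ 510 kN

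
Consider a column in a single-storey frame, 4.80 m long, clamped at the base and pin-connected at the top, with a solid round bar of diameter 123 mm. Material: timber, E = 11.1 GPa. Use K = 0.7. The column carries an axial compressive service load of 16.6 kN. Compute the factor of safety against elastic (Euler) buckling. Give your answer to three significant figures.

I = πd⁴/64 = π×123⁴/64 = 1.124×10^7 mm⁴
I = 1.124×10^7 mm⁴ = 1.124×10^-5 m⁴
Effective length L_e = K·L = 0.7 × 4.80 = 3.360 m
P_cr = π²EI / L_e² = π² × 11.1×10⁹ × 1.124×10^-5 / 3.360² = 1.090×10^5 N
Factor of safety n = P_cr / P = 109.03 / 16.6 = 6.57

n ≈ 6.57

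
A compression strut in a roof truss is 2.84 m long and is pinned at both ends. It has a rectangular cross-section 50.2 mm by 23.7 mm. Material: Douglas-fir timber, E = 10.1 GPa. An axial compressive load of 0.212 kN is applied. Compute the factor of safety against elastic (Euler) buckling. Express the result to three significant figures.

n ≈ 3.25

Buckling occurs about the weak axis: I_min = h·b³/12 with b = 23.7 mm (the shorter side).
I_min = 50.2×23.7³/12 = 5.569×10^4 mm⁴
I = 5.569×10^4 mm⁴ = 5.569×10^-8 m⁴
Effective length L_e = K·L = 1 × 2.84 = 2.840 m
P_cr = π²EI / L_e² = π² × 10.1×10⁹ × 5.569×10^-8 / 2.840² = 688.3 N
Factor of safety n = P_cr / P = 0.68826 / 0.212 = 3.25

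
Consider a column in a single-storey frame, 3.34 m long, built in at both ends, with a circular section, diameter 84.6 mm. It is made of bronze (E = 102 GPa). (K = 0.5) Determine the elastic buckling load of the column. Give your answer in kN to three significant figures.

I = πd⁴/64 = π×84.6⁴/64 = 2.514×10^6 mm⁴
I = 2.514×10^6 mm⁴ = 2.514×10^-6 m⁴
Effective length L_e = K·L = 0.5 × 3.34 = 1.670 m
P_cr = π²EI / L_e² = π² × 102×10⁹ × 2.514×10^-6 / 1.670² = 9.076×10^5 N

P_cr ≈ 908 kN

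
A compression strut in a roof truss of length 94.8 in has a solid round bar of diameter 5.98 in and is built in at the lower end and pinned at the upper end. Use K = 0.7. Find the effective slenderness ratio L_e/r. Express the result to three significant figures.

λ ≈ 44.4

For a solid circle r = d/4 = 5.98/4 = 1.495 in
L_e = K·L = 0.7 × 94.8 = 66.36 in
λ = L_e / r_min = 66.360 / 1.495 = 44.4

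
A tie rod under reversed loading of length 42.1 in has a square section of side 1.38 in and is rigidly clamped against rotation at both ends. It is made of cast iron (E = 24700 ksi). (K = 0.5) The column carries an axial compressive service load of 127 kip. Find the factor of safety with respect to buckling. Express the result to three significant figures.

n ≈ 1.31

I = a⁴/12 = 1.38⁴/12 = 0.3022 in⁴
Effective length L_e = K·L = 0.5 × 42.1 = 21.05 in
P_cr = π²EI / L_e² = π² × 24700×10³ × 0.3022 / 21.05² = 1.663×10^5 lb
Factor of safety n = P_cr / P = 166.28 / 127 = 1.31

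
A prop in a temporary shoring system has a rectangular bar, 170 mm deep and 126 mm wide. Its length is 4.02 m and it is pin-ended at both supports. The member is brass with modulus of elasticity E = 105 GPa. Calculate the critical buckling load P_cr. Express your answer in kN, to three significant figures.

Buckling occurs about the weak axis: I_min = h·b³/12 with b = 126 mm (the shorter side).
I_min = 170×126³/12 = 2.834×10^7 mm⁴
I = 2.834×10^7 mm⁴ = 2.834×10^-5 m⁴
Effective length L_e = K·L = 1 × 4.02 = 4.020 m
P_cr = π²EI / L_e² = π² × 105×10⁹ × 2.834×10^-5 / 4.020² = 1.817×10^6 N

P_cr ≈ 1820 kN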